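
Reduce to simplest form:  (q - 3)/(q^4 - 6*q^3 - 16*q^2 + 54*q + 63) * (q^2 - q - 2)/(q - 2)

1/(q^2 - 4*q - 21)

Factor: q^4 - 6*q^3 - 16*q^2 + 54*q + 63 = (q - 3)*(q - 7)*(q + 3)*(q + 1);  q^2 - q - 2 = (q - 2)*(q + 1)
Cancel the common factors (q - 2), (q - 3), (q + 1).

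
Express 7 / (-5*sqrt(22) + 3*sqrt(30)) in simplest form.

Multiply numerator and denominator by 3*sqrt(30) + 5*sqrt(22).
Denominator becomes -280; numerator becomes 21*sqrt(30) + 35*sqrt(22).

(-5*sqrt(22) - 3*sqrt(30))/40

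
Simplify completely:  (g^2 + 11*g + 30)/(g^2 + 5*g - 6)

Factor: g^2 + 11*g + 30 = (g + 6)*(g + 5);  g^2 + 5*g - 6 = (g - 1)*(g + 6)
Cancel the common factor (g + 6).

(g + 5)/(g - 1)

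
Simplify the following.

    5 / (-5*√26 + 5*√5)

Multiply numerator and denominator by 5*√5 + 5*√26.
Denominator becomes -525; numerator becomes 25*√5 + 25*√26.

(-√26 - √5)/21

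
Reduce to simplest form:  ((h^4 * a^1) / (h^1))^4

Inside the bracket: h^3 * a^1
Raise to the power 4: h^12 * a^4

a^4*h^12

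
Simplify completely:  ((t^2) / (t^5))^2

t^(-6)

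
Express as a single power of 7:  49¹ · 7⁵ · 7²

49¹ = 7^2; 7⁵ = 7^5; 7² = 7^2
Combine exponents: 7^9

7^9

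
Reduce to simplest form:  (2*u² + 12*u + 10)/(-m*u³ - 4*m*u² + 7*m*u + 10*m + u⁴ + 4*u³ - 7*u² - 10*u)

Factor: 2*u² + 12*u + 10 = 2·(u + 5)·(u + 1);  -m*u³ - 4*m*u² + 7*m*u + 10*m + u⁴ + 4*u³ - 7*u² - 10*u = (u + 5)·(u - 2)·(u + 1)·(-m + u)
Cancel the common factors (u + 5), (u + 1).

2/(-m*u + 2*m + u² - 2*u)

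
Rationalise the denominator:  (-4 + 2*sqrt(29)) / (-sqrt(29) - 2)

(-66 + 8*sqrt(29))/25

Multiply numerator and denominator by -2 + sqrt(29).
Denominator becomes -25; numerator becomes -8*sqrt(29) + 66.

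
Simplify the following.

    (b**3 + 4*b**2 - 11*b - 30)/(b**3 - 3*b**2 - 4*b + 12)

(b + 5)/(b - 2)

Factor: b**3 + 4*b**2 - 11*b - 30 = (b + 5)*(b + 2)*(b - 3);  b**3 - 3*b**2 - 4*b + 12 = (b + 2)*(b - 2)*(b - 3)
Cancel the common factors (b + 2), (b - 3).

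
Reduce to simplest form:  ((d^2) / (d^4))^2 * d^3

1/d

Inside the bracket: (d^-2)
Raise to the power 2: (d^-4)
Multiply by d^3: add exponents.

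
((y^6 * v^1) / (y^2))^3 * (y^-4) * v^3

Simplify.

v^6*y^8

Inside the bracket: y^4 * v^1
Raise to the power 3: y^12 * v^3
Multiply by (y^-4) * v^3: add exponents.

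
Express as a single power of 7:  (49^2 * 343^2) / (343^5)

7^(-5)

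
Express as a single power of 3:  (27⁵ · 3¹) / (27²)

3^10

27⁵ = 3^15; 3¹ = 3^1; 27² = 3^6
Combine exponents: 3^10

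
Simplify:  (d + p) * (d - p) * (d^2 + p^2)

Pair the conjugate factors: (d+p)(d-p) = d^2 - p^2, then repeat with the next factor.

d^4 - p^4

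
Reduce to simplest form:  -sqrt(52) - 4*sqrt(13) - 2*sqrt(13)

-8*sqrt(13)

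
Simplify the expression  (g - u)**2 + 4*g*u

(g + u)**2

Expanding gives g**2 + 2*g*u + u**2, a perfect square.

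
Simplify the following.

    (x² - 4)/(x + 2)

x - 2

Factor: x² - 4 = (x - 2)·(x + 2)
Cancel the common factor (x + 2).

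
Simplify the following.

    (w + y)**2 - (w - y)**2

4*w*y

Only the odd-power cross terms survive.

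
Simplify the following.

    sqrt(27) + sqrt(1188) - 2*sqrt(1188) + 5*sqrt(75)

-6*sqrt(33) + 28*sqrt(3)

sqrt(27) = 3*sqrt(3); sqrt(1188) = 6*sqrt(33); 2*sqrt(1188) = 12*sqrt(33); 5*sqrt(75) = 25*sqrt(3)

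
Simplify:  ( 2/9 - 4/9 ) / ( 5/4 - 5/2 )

Numerator: 2/9 - 4/9 = -2/9
Denominator: 5/4 - 5/2 = -5/4
Divide: (-2/9) · (-4/5) = 8/45

8/45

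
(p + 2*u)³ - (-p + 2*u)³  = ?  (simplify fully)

Write as f((2*u),p) - f((2*u),-p) and expand.

2*p*(p² + 12*u²)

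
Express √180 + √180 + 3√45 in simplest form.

21*√5

√180 = 6*√5; √180 = 6*√5; 3√45 = 9*√5
Combine: (6 + 6 + 9)·√5 = 21*√5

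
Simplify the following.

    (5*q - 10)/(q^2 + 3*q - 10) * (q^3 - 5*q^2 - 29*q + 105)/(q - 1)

(5*q^2 - 50*q + 105)/(q - 1)

Factor: 5*q - 10 = 5*(q - 2);  q^2 + 3*q - 10 = (q - 2)*(q + 5);  q^3 - 5*q^2 - 29*q + 105 = (q - 7)*(q - 3)*(q + 5)
Cancel the common factors (q - 2), (q + 5).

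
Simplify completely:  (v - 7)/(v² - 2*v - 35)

Factor: v² - 2*v - 35 = (v + 5)·(v - 7)
Cancel the common factor (v - 7).

1/(v + 5)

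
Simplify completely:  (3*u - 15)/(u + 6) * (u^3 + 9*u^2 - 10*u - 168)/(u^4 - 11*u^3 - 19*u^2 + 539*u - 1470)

(3*u - 12)/(u^2 - 13*u + 42)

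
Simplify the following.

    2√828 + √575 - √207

14*√23

2√828 = 12*√23; √575 = 5*√23; √207 = 3*√23
Combine: (12 + 5 - 3)·√23 = 14*√23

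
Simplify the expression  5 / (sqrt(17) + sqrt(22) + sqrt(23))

Group as (sqrt(17) + sqrt(22)) + sqrt(23); multiply by (sqrt(17) + sqrt(22)) - sqrt(23), then rationalise the remaining surd.

(-sqrt(8602) + 8*sqrt(23) + 9*sqrt(22) + 14*sqrt(17))/124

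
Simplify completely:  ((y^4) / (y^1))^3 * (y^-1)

Inside the bracket: y^3
Raise to the power 3: y^9
Multiply by (y^-1): add exponents.

y^8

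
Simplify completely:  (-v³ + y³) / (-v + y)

y^3 - v^3 = (-v + y)(v² + v*y + y²).

v² + v*y + y²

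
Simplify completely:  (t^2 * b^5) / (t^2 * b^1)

b^4

Quotient: b^4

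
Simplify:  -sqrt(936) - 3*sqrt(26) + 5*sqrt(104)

sqrt(936) = 6*sqrt(26); 3*sqrt(26) = 3*sqrt(26); 5*sqrt(104) = 10*sqrt(26)
Combine: (-6 - 3 + 10)·sqrt(26) = sqrt(26)

sqrt(26)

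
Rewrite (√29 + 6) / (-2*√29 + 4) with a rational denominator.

(-8*√29 - 41)/50

Multiply numerator and denominator by 4 + 2*√29.
Denominator becomes -100; numerator becomes 82 + 16*√29.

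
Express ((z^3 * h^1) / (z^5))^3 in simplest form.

h^3/z^6

Inside the bracket: (z^-2) * h^1
Raise to the power 3: (z^-6) * h^3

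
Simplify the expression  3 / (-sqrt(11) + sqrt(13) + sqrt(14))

(-24*sqrt(11) + 15*sqrt(14) + 18*sqrt(13) + 3*sqrt(2002))/236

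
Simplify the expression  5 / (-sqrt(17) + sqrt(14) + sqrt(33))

Group as (sqrt(14) + sqrt(33)) - sqrt(17); multiply by (sqrt(14) + sqrt(33)) + sqrt(17), then rationalise the remaining surd.

(-75*sqrt(17) - 5*sqrt(33) + 90*sqrt(14) + 5*sqrt(7854))/474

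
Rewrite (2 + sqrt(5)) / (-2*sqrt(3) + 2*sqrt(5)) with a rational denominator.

(2*sqrt(3) + sqrt(15) + 2*sqrt(5) + 5)/4

Multiply numerator and denominator by 2*sqrt(3) + 2*sqrt(5).
Denominator becomes 8; numerator becomes 4*sqrt(3) + 2*sqrt(15) + 4*sqrt(5) + 10.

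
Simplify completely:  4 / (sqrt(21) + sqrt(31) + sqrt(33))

(-24*sqrt(2387) + 76*sqrt(33) + 92*sqrt(31) + 172*sqrt(21))/2243

Group as (sqrt(21) + sqrt(33)) + sqrt(31); multiply by (sqrt(21) + sqrt(33)) - sqrt(31), then rationalise the remaining surd.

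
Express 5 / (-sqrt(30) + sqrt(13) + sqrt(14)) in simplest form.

(15*sqrt(30) + 145*sqrt(14) + 155*sqrt(13) + 20*sqrt(1365))/719

Group as (sqrt(13) + sqrt(14)) - sqrt(30); multiply by (sqrt(13) + sqrt(14)) + sqrt(30), then rationalise the remaining surd.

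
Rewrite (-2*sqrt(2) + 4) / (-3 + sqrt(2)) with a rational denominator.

Multiply numerator and denominator by -3 - sqrt(2).
Denominator becomes 7; numerator becomes -8 + 2*sqrt(2).

(-8 + 2*sqrt(2))/7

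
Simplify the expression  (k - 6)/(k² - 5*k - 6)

Factor: k² - 5*k - 6 = (k - 6)·(k + 1)
Cancel the common factor (k - 6).

1/(k + 1)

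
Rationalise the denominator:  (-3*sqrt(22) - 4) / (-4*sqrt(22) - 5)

(sqrt(22) + 244)/327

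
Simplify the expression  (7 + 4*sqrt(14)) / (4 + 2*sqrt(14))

(-sqrt(14) + 42)/20

Multiply numerator and denominator by -2*sqrt(14) + 4.
Denominator becomes -40; numerator becomes -84 + 2*sqrt(14).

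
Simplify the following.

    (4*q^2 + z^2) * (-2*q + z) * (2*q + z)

-16*q^4 + z^4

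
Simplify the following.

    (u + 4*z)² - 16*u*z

(u - 4*z)²

Expand the square and combine the 16*u*z term.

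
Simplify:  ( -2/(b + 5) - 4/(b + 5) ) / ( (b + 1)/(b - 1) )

(-6*b + 6)/(b**2 + 6*b + 5)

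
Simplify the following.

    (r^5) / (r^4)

Quotient: r^1

r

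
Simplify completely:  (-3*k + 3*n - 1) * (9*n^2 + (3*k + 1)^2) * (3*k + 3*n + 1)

-81*k^4 - 108*k^3 - 54*k^2 - 12*k + 81*n^4 - 1

Telescope via difference of squares: ((3*n)+(3*k + 1))((3*n)-(3*k + 1)) = -9*k^2 - 6*k + 9*n^2 - 1, then repeat with the next factor.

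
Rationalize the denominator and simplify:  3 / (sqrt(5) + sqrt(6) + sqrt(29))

Group as (sqrt(5) + sqrt(6)) + sqrt(29); multiply by (sqrt(5) + sqrt(6)) - sqrt(29), then rationalise the remaining surd.

(-14*sqrt(6) - 15*sqrt(5) + sqrt(870) + 9*sqrt(29))/34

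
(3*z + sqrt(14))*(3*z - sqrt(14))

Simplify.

9*z^2 - 14

(3*z)^2 - (sqrt(14))^2 = 9*z^2 - 14.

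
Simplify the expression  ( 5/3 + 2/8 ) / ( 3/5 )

115/36

Numerator: 5/3 + 2/8 = 23/12
Denominator: 3/5 = 3/5
Divide: (23/12) · (5/3) = 115/36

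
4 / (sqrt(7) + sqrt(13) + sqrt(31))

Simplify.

(-8*sqrt(2821) - 44*sqrt(31) + 100*sqrt(13) + 148*sqrt(7))/243

Group as (sqrt(13) + sqrt(31)) + sqrt(7); multiply by (sqrt(13) + sqrt(31)) - sqrt(7), then rationalise the remaining surd.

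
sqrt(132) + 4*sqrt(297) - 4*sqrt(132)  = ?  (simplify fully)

6*sqrt(33)

sqrt(132) = 2*sqrt(33); 4*sqrt(297) = 12*sqrt(33); 4*sqrt(132) = 8*sqrt(33)
Combine: (2 + 12 - 8)·sqrt(33) = 6*sqrt(33)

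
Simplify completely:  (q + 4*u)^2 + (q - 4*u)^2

2*q^2 + 32*u^2

Write as f(q,(4*u)) + f(q,-(4*u)) and expand.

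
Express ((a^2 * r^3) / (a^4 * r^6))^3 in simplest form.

Inside the bracket: (a^-2) * (r^-3)
Raise to the power 3: (a^-6) * (r^-9)

1/(a^6*r^9)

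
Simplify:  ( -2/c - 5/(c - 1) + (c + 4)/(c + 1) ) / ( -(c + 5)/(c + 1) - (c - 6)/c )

Numerator: -2/c - 5/(c - 1) + (c + 4)/(c + 1) = (c^3 - 4*c^2 - 9*c + 2)/(c^3 - c)
Denominator: -(c + 5)/(c + 1) - (c - 6)/c = (-2*c^2 + 6)/(c^2 + c)
Divide: ((c^3 - 4*c^2 - 9*c + 2)/(c^3 - c)) · ((c^2 + c)/(-2*c^2 + 6)) = (-c^3 + 4*c^2 + 9*c - 2)/(2*c^3 - 2*c^2 - 6*c + 6)

(-c^3 + 4*c^2 + 9*c - 2)/(2*c^3 - 2*c^2 - 6*c + 6)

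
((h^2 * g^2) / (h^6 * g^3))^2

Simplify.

Inside the bracket: (h^-4) * (g^-1)
Raise to the power 2: (h^-8) * (g^-2)

1/(g^2*h^8)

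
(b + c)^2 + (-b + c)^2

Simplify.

2*b^2 + 2*c^2

Binomially expand both and collect terms in c, b.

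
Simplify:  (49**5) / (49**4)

7**2

49**5 = 7**10; 49**4 = 7**8
Combine exponents: 7**2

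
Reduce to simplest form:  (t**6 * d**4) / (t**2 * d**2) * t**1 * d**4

Quotient: t**4 * d**2
Multiply by t**1 * d**4: add exponents.

d**6*t**5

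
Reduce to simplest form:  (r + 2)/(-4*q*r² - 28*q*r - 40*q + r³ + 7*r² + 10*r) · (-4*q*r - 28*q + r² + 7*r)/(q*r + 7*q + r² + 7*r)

Factor: -4*q*r² - 28*q*r - 40*q + r³ + 7*r² + 10*r = (r + 2)·(-4*q + r)·(r + 5);  -4*q*r - 28*q + r² + 7*r = (-4*q + r)·(r + 7);  q*r + 7*q + r² + 7*r = (q + r)·(r + 7)
Cancel the common factors (-4*q + r), (r + 7), (r + 2).

1/(q*r + 5*q + r² + 5*r)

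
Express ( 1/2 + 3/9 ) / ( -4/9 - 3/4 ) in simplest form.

-30/43

Numerator: 1/2 + 3/9 = 5/6
Denominator: -4/9 - 3/4 = -43/36
Divide: (5/6) · (-36/43) = -30/43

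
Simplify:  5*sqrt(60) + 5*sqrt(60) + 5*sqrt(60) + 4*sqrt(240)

5*sqrt(60) = 10*sqrt(15); 5*sqrt(60) = 10*sqrt(15); 5*sqrt(60) = 10*sqrt(15); 4*sqrt(240) = 16*sqrt(15)
Combine: (10 + 10 + 10 + 16)·sqrt(15) = 46*sqrt(15)

46*sqrt(15)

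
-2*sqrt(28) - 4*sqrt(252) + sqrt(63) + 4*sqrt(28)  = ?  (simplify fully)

-17*sqrt(7)

2*sqrt(28) = 4*sqrt(7); 4*sqrt(252) = 24*sqrt(7); sqrt(63) = 3*sqrt(7); 4*sqrt(28) = 8*sqrt(7)
Combine: (-4 - 24 + 3 + 8)·sqrt(7) = -17*sqrt(7)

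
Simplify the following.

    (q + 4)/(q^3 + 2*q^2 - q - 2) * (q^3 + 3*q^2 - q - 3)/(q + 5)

Factor: q^3 + 2*q^2 - q - 2 = (q + 2)*(q + 1)*(q - 1);  q^3 + 3*q^2 - q - 3 = (q - 1)*(q + 1)*(q + 3)
Cancel the common factors (q - 1), (q + 1).

(q^2 + 7*q + 12)/(q^2 + 7*q + 10)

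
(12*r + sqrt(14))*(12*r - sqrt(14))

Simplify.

144*r^2 - 14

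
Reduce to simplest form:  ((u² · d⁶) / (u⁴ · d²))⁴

Inside the bracket: (u^-2) · d⁴
Raise to the power 4: (u^-8) · d^16

d^16/u⁸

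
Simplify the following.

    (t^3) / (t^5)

t^(-2)

Quotient: (t^-2)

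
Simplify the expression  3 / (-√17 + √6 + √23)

Group as (√6 + √23) - √17; multiply by (√6 + √23) + √17, then rationalise the remaining surd.

(-6*√17 + 17*√6 + √2346)/68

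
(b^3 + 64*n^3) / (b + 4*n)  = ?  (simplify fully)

b^2 - 4*b*n + 16*n^2

Apply the sum-of-cubes factorisation and cancel (b + 4*n).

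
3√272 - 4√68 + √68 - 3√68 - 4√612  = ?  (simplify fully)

-24*√17

3√272 = 12*√17; 4√68 = 8*√17; √68 = 2*√17; 3√68 = 6*√17; 4√612 = 24*√17
Combine: (12 - 8 + 2 - 6 - 24)·√17 = -24*√17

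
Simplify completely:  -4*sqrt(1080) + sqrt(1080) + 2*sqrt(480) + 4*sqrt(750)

10*sqrt(30)

4*sqrt(1080) = 24*sqrt(30); sqrt(1080) = 6*sqrt(30); 2*sqrt(480) = 8*sqrt(30); 4*sqrt(750) = 20*sqrt(30)
Combine: (-24 + 6 + 8 + 20)·sqrt(30) = 10*sqrt(30)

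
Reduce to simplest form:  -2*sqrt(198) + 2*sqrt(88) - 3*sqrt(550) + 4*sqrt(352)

-sqrt(22)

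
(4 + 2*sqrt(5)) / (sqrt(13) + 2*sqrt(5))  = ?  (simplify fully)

Multiply numerator and denominator by -sqrt(13) + 2*sqrt(5).
Denominator becomes 7; numerator becomes -2*sqrt(65) - 4*sqrt(13) + 8*sqrt(5) + 20.

(-2*sqrt(65) - 4*sqrt(13) + 8*sqrt(5) + 20)/7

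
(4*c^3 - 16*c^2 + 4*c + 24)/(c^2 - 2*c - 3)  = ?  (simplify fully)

Factor: 4*c^3 - 16*c^2 + 4*c + 24 = 4*(c - 2)*(c - 3)*(c + 1);  c^2 - 2*c - 3 = (c - 3)*(c + 1)
Cancel the common factors (c - 3), (c + 1).

4*c - 8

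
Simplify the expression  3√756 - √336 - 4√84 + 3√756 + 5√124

10*√31 + 24*√21

3√756 = 18*√21; √336 = 4*√21; 4√84 = 8*√21; 3√756 = 18*√21; 5√124 = 10*√31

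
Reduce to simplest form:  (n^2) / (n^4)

Quotient: (n^-2)

n^(-2)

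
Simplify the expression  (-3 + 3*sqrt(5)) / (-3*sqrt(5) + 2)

(-39 + 3*sqrt(5))/41

Multiply numerator and denominator by 2 + 3*sqrt(5).
Denominator becomes -41; numerator becomes -3*sqrt(5) + 39.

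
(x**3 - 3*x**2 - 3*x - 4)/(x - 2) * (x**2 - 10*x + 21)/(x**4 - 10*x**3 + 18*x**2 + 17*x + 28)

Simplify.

(x - 3)/(x - 2)

Factor: x**3 - 3*x**2 - 3*x - 4 = (x - 4)*(x**2 + x + 1);  x**2 - 10*x + 21 = (x - 7)*(x - 3);  x**4 - 10*x**3 + 18*x**2 + 17*x + 28 = (x**2 + x + 1)*(x - 4)*(x - 7)
Cancel the common factors (x**2 + x + 1), (x - 4), (x - 7).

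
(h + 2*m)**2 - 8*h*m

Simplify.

Expanding gives h**2 - 4*h*m + 4*m**2, a perfect square.

(h - 2*m)**2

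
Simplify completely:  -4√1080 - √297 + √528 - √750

4√1080 = 24*√30; √297 = 3*√33; √528 = 4*√33; √750 = 5*√30

-29*√30 + √33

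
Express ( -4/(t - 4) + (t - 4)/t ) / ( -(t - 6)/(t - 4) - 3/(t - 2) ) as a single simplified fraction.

Numerator: -4/(t - 4) + (t - 4)/t = (t² - 12*t + 16)/(t² - 4*t)
Denominator: -(t - 6)/(t - 4) - 3/(t - 2) = (-t² + 5*t)/(t² - 6*t + 8)
Divide: ((t² - 12*t + 16)/(t² - 4*t)) · ((t² - 6*t + 8)/(-t² + 5*t)) = (-t³ + 14*t² - 40*t + 32)/(t³ - 5*t²)

(-t³ + 14*t² - 40*t + 32)/(t³ - 5*t²)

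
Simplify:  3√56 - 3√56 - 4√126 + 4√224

3√56 = 6*√14; 3√56 = 6*√14; 4√126 = 12*√14; 4√224 = 16*√14
Combine: (6 - 6 - 12 + 16)·√14 = 4*√14

4*√14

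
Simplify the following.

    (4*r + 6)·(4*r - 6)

Difference of squares with P = 4*r, Q = 6.

16*r² - 36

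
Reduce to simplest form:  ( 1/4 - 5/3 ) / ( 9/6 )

Numerator: 1/4 - 5/3 = -17/12
Denominator: 9/6 = 3/2
Divide: (-17/12) · (2/3) = -17/18

-17/18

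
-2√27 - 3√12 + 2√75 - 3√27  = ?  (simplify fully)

2√27 = 6*√3; 3√12 = 6*√3; 2√75 = 10*√3; 3√27 = 9*√3
Combine: (-6 - 6 + 10 - 9)·√3 = -11*√3

-11*√3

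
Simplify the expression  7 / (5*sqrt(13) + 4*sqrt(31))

Multiply numerator and denominator by -5*sqrt(13) + 4*sqrt(31).
Denominator becomes 171; numerator becomes -35*sqrt(13) + 28*sqrt(31).

(-35*sqrt(13) + 28*sqrt(31))/171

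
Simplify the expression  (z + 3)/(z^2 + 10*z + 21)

Factor: z^2 + 10*z + 21 = (z + 7)*(z + 3)
Cancel the common factor (z + 3).

1/(z + 7)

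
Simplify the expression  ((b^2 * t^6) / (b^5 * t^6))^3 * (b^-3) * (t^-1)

1/(b^12*t)

Inside the bracket: (b^-3)
Raise to the power 3: (b^-9)
Multiply by (b^-3) * (t^-1): add exponents.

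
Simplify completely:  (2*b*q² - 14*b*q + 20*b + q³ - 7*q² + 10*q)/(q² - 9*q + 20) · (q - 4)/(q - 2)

2*b + q

Factor: 2*b*q² - 14*b*q + 20*b + q³ - 7*q² + 10*q = (2*b + q)·(q - 5)·(q - 2);  q² - 9*q + 20 = (q - 5)·(q - 4)
Cancel the common factors (q - 5), (q - 4), (q - 2).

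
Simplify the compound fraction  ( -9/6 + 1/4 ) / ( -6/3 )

Numerator: -9/6 + 1/4 = -5/4
Denominator: -6/3 = -2
Divide: (-5/4) · (-1/2) = 5/8

5/8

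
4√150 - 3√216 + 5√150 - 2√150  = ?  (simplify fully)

4√150 = 20*√6; 3√216 = 18*√6; 5√150 = 25*√6; 2√150 = 10*√6
Combine: (20 - 18 + 25 - 10)·√6 = 17*√6

17*√6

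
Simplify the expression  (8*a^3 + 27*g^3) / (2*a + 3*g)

4*a^2 - 6*a*g + 9*g^2

Factor as (a+b)(a^2-ab+b^2) with a=(2*a), b=(3*g).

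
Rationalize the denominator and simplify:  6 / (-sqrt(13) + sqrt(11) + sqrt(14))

Group as (sqrt(11) + sqrt(14)) - sqrt(13); multiply by (sqrt(11) + sqrt(14)) + sqrt(13), then rationalise the remaining surd.

(-18*sqrt(13) + 15*sqrt(14) + 24*sqrt(11) + 3*sqrt(2002))/118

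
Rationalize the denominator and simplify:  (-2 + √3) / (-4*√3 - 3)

Multiply numerator and denominator by -3 + 4*√3.
Denominator becomes -39; numerator becomes -11*√3 + 18.

(-18 + 11*√3)/39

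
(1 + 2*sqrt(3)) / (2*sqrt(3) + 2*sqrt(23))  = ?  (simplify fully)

Multiply numerator and denominator by -2*sqrt(23) + 2*sqrt(3).
Denominator becomes -80; numerator becomes -4*sqrt(69) - 2*sqrt(23) + 2*sqrt(3) + 12.

(-6 - sqrt(3) + sqrt(23) + 2*sqrt(69))/40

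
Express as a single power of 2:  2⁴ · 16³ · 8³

2^25

2⁴ = 2^4; 16³ = 2^12; 8³ = 2^9
Combine exponents: 2^25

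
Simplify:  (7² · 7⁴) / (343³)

7^(-3)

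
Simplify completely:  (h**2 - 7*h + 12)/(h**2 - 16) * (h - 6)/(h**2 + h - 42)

(h - 3)/(h**2 + 11*h + 28)

Factor: h**2 - 7*h + 12 = (h - 4)*(h - 3);  h**2 - 16 = (h - 4)*(h + 4);  h**2 + h - 42 = (h + 7)*(h - 6)
Cancel the common factors (h - 4), (h - 6).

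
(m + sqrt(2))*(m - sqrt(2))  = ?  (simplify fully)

Product of conjugates: (P+Q)(P-Q) = P^2 - Q^2.

m^2 - 2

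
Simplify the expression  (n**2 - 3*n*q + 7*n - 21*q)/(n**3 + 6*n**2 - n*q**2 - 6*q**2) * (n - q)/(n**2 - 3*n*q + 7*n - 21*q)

Factor: n**2 - 3*n*q + 7*n - 21*q = (n - 3*q)*(n + 7);  n**3 + 6*n**2 - n*q**2 - 6*q**2 = (n + 6)*(n + q)*(n - q);  n**2 - 3*n*q + 7*n - 21*q = (n + 7)*(n - 3*q)
Cancel the common factors (n + 7), (n - q), (n - 3*q).

1/(n**2 + n*q + 6*n + 6*q)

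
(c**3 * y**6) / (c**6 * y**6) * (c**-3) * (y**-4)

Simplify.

1/(c**6*y**4)

Quotient: (c**-3)
Multiply by (c**-3) * (y**-4): add exponents.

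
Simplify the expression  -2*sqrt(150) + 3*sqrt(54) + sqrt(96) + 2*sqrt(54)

2*sqrt(150) = 10*sqrt(6); 3*sqrt(54) = 9*sqrt(6); sqrt(96) = 4*sqrt(6); 2*sqrt(54) = 6*sqrt(6)
Combine: (-10 + 9 + 4 + 6)·sqrt(6) = 9*sqrt(6)

9*sqrt(6)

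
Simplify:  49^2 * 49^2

49^2 = 7^4; 49^2 = 7^4
Combine exponents: 7^8

7^8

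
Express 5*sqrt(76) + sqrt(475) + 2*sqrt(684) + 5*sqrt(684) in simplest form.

5*sqrt(76) = 10*sqrt(19); sqrt(475) = 5*sqrt(19); 2*sqrt(684) = 12*sqrt(19); 5*sqrt(684) = 30*sqrt(19)
Combine: (10 + 5 + 12 + 30)·sqrt(19) = 57*sqrt(19)

57*sqrt(19)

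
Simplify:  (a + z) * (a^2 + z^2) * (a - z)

a^4 - z^4

(a+z)(a-z) = a^2 - z^2; continue pairing.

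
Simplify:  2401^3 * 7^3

7^15

2401^3 = 7^12; 7^3 = 7^3
Combine exponents: 7^15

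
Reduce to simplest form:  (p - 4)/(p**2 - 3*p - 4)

Factor: p**2 - 3*p - 4 = (p + 1)*(p - 4)
Cancel the common factor (p - 4).

1/(p + 1)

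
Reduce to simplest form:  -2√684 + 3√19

-9*√19

2√684 = 12*√19; 3√19 = 3*√19
Combine: (-12 + 3)·√19 = -9*√19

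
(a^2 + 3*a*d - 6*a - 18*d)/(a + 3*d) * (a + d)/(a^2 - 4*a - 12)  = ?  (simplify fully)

(a + d)/(a + 2)

Factor: a^2 + 3*a*d - 6*a - 18*d = (a - 6)*(a + 3*d);  a^2 - 4*a - 12 = (a - 6)*(a + 2)
Cancel the common factors (a - 6), (a + 3*d).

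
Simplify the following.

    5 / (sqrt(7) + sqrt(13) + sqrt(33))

(-2*sqrt(3003) - 13*sqrt(33) + 27*sqrt(13) + 39*sqrt(7))/39

Group as (sqrt(7) + sqrt(33)) + sqrt(13); multiply by (sqrt(7) + sqrt(33)) - sqrt(13), then rationalise the remaining surd.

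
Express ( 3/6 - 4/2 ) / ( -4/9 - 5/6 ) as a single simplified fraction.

Numerator: 3/6 - 4/2 = -3/2
Denominator: -4/9 - 5/6 = -23/18
Divide: (-3/2) · (-18/23) = 27/23

27/23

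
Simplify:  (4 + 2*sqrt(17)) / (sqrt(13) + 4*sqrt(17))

(-2*sqrt(221) - 4*sqrt(13) + 16*sqrt(17) + 136)/259

Multiply numerator and denominator by -sqrt(13) + 4*sqrt(17).
Denominator becomes 259; numerator becomes -2*sqrt(221) - 4*sqrt(13) + 16*sqrt(17) + 136.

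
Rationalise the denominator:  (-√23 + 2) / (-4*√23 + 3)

(-5*√23 + 86)/359

Multiply numerator and denominator by 3 + 4*√23.
Denominator becomes -359; numerator becomes -86 + 5*√23.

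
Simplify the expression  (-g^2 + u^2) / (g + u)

-g + u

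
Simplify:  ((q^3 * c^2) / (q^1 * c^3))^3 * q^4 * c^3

Inside the bracket: q^2 * (c^-1)
Raise to the power 3: q^6 * (c^-3)
Multiply by q^4 * c^3: add exponents.

q^10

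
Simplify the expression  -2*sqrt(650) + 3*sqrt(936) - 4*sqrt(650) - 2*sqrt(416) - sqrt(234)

2*sqrt(650) = 10*sqrt(26); 3*sqrt(936) = 18*sqrt(26); 4*sqrt(650) = 20*sqrt(26); 2*sqrt(416) = 8*sqrt(26); sqrt(234) = 3*sqrt(26)
Combine: (-10 + 18 - 20 - 8 - 3)·sqrt(26) = -23*sqrt(26)

-23*sqrt(26)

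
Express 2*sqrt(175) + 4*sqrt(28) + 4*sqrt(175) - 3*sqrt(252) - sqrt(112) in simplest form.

16*sqrt(7)

2*sqrt(175) = 10*sqrt(7); 4*sqrt(28) = 8*sqrt(7); 4*sqrt(175) = 20*sqrt(7); 3*sqrt(252) = 18*sqrt(7); sqrt(112) = 4*sqrt(7)
Combine: (10 + 8 + 20 - 18 - 4)·sqrt(7) = 16*sqrt(7)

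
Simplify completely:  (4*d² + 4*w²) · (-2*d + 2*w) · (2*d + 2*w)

-16*d⁴ + 16*w⁴

Pair the conjugate factors: ((2*w)+(2*d))((2*w)-(2*d)) = -4*d² + 4*w², then repeat with the next factor.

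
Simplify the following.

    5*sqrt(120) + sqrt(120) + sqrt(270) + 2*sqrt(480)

5*sqrt(120) = 10*sqrt(30); sqrt(120) = 2*sqrt(30); sqrt(270) = 3*sqrt(30); 2*sqrt(480) = 8*sqrt(30)
Combine: (10 + 2 + 3 + 8)·sqrt(30) = 23*sqrt(30)

23*sqrt(30)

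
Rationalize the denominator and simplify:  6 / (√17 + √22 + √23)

(-3*√8602 + 24*√23 + 27*√22 + 42*√17)/310

Group as (√17 + √23) + √22; multiply by (√17 + √23) - √22, then rationalise the remaining surd.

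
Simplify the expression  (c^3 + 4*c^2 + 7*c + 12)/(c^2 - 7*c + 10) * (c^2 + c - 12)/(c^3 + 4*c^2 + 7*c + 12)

(c^2 + c - 12)/(c^2 - 7*c + 10)

Factor: c^3 + 4*c^2 + 7*c + 12 = (c + 3)*(c^2 + c + 4);  c^2 - 7*c + 10 = (c - 2)*(c - 5);  c^2 + c - 12 = (c + 4)*(c - 3);  c^3 + 4*c^2 + 7*c + 12 = (c^2 + c + 4)*(c + 3)
Cancel the common factors (c^2 + c + 4), (c + 3).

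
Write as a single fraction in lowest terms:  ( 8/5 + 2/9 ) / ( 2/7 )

287/45

Numerator: 8/5 + 2/9 = 82/45
Denominator: 2/7 = 2/7
Divide: (82/45) · (7/2) = 287/45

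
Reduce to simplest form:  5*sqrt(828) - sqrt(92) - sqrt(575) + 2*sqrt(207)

5*sqrt(828) = 30*sqrt(23); sqrt(92) = 2*sqrt(23); sqrt(575) = 5*sqrt(23); 2*sqrt(207) = 6*sqrt(23)
Combine: (30 - 2 - 5 + 6)·sqrt(23) = 29*sqrt(23)

29*sqrt(23)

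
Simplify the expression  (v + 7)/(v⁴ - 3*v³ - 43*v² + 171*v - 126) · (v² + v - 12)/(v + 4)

1/(v² - 7*v + 6)

Factor: v⁴ - 3*v³ - 43*v² + 171*v - 126 = (v - 3)·(v - 6)·(v + 7)·(v - 1);  v² + v - 12 = (v + 4)·(v - 3)
Cancel the common factors (v - 3), (v + 7), (v + 4).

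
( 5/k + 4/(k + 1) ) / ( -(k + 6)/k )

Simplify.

(-9*k - 5)/(k**2 + 7*k + 6)

Numerator: 5/k + 4/(k + 1) = (9*k + 5)/(k**2 + k)
Denominator: -(k + 6)/k = (-k - 6)/k
Divide: ((9*k + 5)/(k**2 + k)) · (k/(-k - 6)) = (-9*k - 5)/(k**2 + 7*k + 6)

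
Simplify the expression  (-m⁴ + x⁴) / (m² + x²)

-m⁴ + x⁴ factors as (-m + x)*(m + x)*(m² + x²).

-m² + x²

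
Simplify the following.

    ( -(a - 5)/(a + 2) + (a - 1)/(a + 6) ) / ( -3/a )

-28*a/(3*a² + 24*a + 36)

Numerator: -(a - 5)/(a + 2) + (a - 1)/(a + 6) = 28/(a² + 8*a + 12)
Denominator: -3/a = -3/a
Divide: (28/(a² + 8*a + 12)) · (-a/3) = -28*a/(3*a² + 24*a + 36)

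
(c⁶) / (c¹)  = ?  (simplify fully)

c⁵

Quotient: c⁵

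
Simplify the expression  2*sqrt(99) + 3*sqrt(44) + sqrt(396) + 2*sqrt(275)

28*sqrt(11)

2*sqrt(99) = 6*sqrt(11); 3*sqrt(44) = 6*sqrt(11); sqrt(396) = 6*sqrt(11); 2*sqrt(275) = 10*sqrt(11)
Combine: (6 + 6 + 6 + 10)·sqrt(11) = 28*sqrt(11)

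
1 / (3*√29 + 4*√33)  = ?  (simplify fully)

Multiply numerator and denominator by -4*√33 + 3*√29.
Denominator becomes -267; numerator becomes -4*√33 + 3*√29.

(-3*√29 + 4*√33)/267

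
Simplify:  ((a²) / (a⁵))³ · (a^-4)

a^(-13)

Inside the bracket: (a^-3)
Raise to the power 3: (a^-9)
Multiply by (a^-4): add exponents.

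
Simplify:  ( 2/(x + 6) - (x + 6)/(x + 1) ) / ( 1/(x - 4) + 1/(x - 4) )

Numerator: 2/(x + 6) - (x + 6)/(x + 1) = (-x² - 10*x - 34)/(x² + 7*x + 6)
Denominator: 1/(x - 4) + 1/(x - 4) = 2/(x - 4)
Divide: ((-x² - 10*x - 34)/(x² + 7*x + 6)) · (x/2 - 2) = (-x³ - 6*x² + 6*x + 136)/(2*x² + 14*x + 12)

(-x³ - 6*x² + 6*x + 136)/(2*x² + 14*x + 12)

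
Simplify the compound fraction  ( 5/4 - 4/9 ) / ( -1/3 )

-29/12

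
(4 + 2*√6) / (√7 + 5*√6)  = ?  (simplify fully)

(-2*√42 - 4*√7 + 20*√6 + 60)/143

Multiply numerator and denominator by -√7 + 5*√6.
Denominator becomes 143; numerator becomes -2*√42 - 4*√7 + 20*√6 + 60.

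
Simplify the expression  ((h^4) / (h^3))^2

Inside the bracket: h^1
Raise to the power 2: h^2

h^2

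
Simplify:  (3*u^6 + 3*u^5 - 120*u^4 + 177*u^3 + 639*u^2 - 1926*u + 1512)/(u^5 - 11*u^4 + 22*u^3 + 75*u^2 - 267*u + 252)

Factor: 3*u^6 + 3*u^5 - 120*u^4 + 177*u^3 + 639*u^2 - 1926*u + 1512 = 3*(u - 4)*(u + 3)*(u + 7)*(u^2 - 3*u + 3)*(u - 2);  u^5 - 11*u^4 + 22*u^3 + 75*u^2 - 267*u + 252 = (u^2 - 3*u + 3)*(u - 7)*(u + 3)*(u - 4)
Cancel the common factors (u^2 - 3*u + 3), (u - 4), (u + 3).

(3*u^2 + 15*u - 42)/(u - 7)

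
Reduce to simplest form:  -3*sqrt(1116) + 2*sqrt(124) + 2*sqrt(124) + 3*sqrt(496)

2*sqrt(31)

3*sqrt(1116) = 18*sqrt(31); 2*sqrt(124) = 4*sqrt(31); 2*sqrt(124) = 4*sqrt(31); 3*sqrt(496) = 12*sqrt(31)
Combine: (-18 + 4 + 4 + 12)·sqrt(31) = 2*sqrt(31)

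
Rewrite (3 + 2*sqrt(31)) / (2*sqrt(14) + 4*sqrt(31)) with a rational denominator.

Multiply numerator and denominator by -2*sqrt(14) + 4*sqrt(31).
Denominator becomes 440; numerator becomes -4*sqrt(434) - 6*sqrt(14) + 12*sqrt(31) + 248.

(-2*sqrt(434) - 3*sqrt(14) + 6*sqrt(31) + 124)/220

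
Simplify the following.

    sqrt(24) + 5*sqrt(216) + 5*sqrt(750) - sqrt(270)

32*sqrt(6) + 22*sqrt(30)

sqrt(24) = 2*sqrt(6); 5*sqrt(216) = 30*sqrt(6); 5*sqrt(750) = 25*sqrt(30); sqrt(270) = 3*sqrt(30)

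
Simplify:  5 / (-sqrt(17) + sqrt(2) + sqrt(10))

(5*sqrt(17) + 9*sqrt(10) + 25*sqrt(2) + 4*sqrt(85))/11

Group as (sqrt(2) + sqrt(10)) - sqrt(17); multiply by (sqrt(2) + sqrt(10)) + sqrt(17), then rationalise the remaining surd.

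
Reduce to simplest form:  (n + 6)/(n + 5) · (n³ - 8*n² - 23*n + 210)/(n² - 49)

(n² - 36)/(n + 7)

Factor: n³ - 8*n² - 23*n + 210 = (n - 7)·(n + 5)·(n - 6);  n² - 49 = (n + 7)·(n - 7)
Cancel the common factors (n + 5), (n - 7).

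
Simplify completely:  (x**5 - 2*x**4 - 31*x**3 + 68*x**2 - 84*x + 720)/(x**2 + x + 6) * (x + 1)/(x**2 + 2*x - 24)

Factor: x**5 - 2*x**4 - 31*x**3 + 68*x**2 - 84*x + 720 = (x - 4)*(x**2 + x + 6)*(x - 5)*(x + 6);  x**2 + 2*x - 24 = (x - 4)*(x + 6)
Cancel the common factors (x**2 + x + 6), (x - 4), (x + 6).

x**2 - 4*x - 5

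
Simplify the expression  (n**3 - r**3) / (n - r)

n**2 + n*r + r**2

Factor as (a-b)(a**2+ab+b**2) with a=n, b=r.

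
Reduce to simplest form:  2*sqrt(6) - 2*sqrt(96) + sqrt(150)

2*sqrt(6) = 2*sqrt(6); 2*sqrt(96) = 8*sqrt(6); sqrt(150) = 5*sqrt(6)
Combine: (2 - 8 + 5)·sqrt(6) = -sqrt(6)

-sqrt(6)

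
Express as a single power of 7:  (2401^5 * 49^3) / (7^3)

7^23

2401^5 = 7^20; 49^3 = 7^6; 7^3 = 7^3
Combine exponents: 7^23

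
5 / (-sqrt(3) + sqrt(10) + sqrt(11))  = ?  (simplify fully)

(-45*sqrt(3) + 5*sqrt(11) + 10*sqrt(10) + 5*sqrt(330))/58

Group as (sqrt(10) + sqrt(11)) - sqrt(3); multiply by (sqrt(10) + sqrt(11)) + sqrt(3), then rationalise the remaining surd.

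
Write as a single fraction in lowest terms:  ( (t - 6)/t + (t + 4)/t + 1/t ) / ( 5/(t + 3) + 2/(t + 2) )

Numerator: (t - 6)/t + (t + 4)/t + 1/t = (2*t - 1)/t
Denominator: 5/(t + 3) + 2/(t + 2) = (7*t + 16)/(t² + 5*t + 6)
Divide: ((2*t - 1)/t) · ((t² + 5*t + 6)/(7*t + 16)) = (2*t³ + 9*t² + 7*t - 6)/(7*t² + 16*t)

(2*t³ + 9*t² + 7*t - 6)/(7*t² + 16*t)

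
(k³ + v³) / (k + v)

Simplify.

k² - k*v + v²

v^3 + k^3 = (k + v)(k² - k*v + v²).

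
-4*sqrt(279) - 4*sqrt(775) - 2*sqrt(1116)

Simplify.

-44*sqrt(31)

4*sqrt(279) = 12*sqrt(31); 4*sqrt(775) = 20*sqrt(31); 2*sqrt(1116) = 12*sqrt(31)
Combine: (-12 - 20 - 12)·sqrt(31) = -44*sqrt(31)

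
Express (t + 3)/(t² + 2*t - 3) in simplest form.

Factor: t² + 2*t - 3 = (t - 1)·(t + 3)
Cancel the common factor (t + 3).

1/(t - 1)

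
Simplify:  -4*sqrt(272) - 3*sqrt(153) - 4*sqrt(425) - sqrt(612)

4*sqrt(272) = 16*sqrt(17); 3*sqrt(153) = 9*sqrt(17); 4*sqrt(425) = 20*sqrt(17); sqrt(612) = 6*sqrt(17)
Combine: (-16 - 9 - 20 - 6)·sqrt(17) = -51*sqrt(17)

-51*sqrt(17)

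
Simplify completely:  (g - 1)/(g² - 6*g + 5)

1/(g - 5)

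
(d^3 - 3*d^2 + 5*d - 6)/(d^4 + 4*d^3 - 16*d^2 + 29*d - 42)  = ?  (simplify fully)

1/(d + 7)

Factor: d^3 - 3*d^2 + 5*d - 6 = (d - 2)*(d^2 - d + 3);  d^4 + 4*d^3 - 16*d^2 + 29*d - 42 = (d^2 - d + 3)*(d - 2)*(d + 7)
Cancel the common factors (d^2 - d + 3), (d - 2).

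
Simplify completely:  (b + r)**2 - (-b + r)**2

4*b*r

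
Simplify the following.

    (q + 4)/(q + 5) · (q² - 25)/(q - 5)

q + 4

Factor: q² - 25 = (q - 5)·(q + 5)
Cancel the common factors (q + 5), (q - 5).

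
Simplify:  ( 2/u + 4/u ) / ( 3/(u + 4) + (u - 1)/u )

(6*u + 24)/(u^2 + 6*u - 4)

Numerator: 2/u + 4/u = 6/u
Denominator: 3/(u + 4) + (u - 1)/u = (u^2 + 6*u - 4)/(u^2 + 4*u)
Divide: (6/u) · ((u^2 + 4*u)/(u^2 + 6*u - 4)) = (6*u + 24)/(u^2 + 6*u - 4)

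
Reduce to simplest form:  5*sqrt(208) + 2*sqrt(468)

32*sqrt(13)

5*sqrt(208) = 20*sqrt(13); 2*sqrt(468) = 12*sqrt(13)
Combine: (20 + 12)·sqrt(13) = 32*sqrt(13)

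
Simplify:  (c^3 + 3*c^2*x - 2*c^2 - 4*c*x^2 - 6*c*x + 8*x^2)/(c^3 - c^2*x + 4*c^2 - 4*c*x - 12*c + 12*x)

(c + 4*x)/(c + 6)

Factor: c^3 + 3*c^2*x - 2*c^2 - 4*c*x^2 - 6*c*x + 8*x^2 = (c + 4*x)*(c - 2)*(c - x);  c^3 - c^2*x + 4*c^2 - 4*c*x - 12*c + 12*x = (c - x)*(c + 6)*(c - 2)
Cancel the common factors (c - 2), (c - x).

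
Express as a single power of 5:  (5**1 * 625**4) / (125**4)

5**5

5**1 = 5**1; 625**4 = 5**16; 125**4 = 5**12
Combine exponents: 5**5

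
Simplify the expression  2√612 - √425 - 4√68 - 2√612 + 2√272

2√612 = 12*√17; √425 = 5*√17; 4√68 = 8*√17; 2√612 = 12*√17; 2√272 = 8*√17
Combine: (12 - 5 - 8 - 12 + 8)·√17 = -5*√17

-5*√17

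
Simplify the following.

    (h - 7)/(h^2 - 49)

1/(h + 7)

Factor: h^2 - 49 = (h + 7)*(h - 7)
Cancel the common factor (h - 7).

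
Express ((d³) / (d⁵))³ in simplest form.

d^(-6)

Inside the bracket: (d^-2)
Raise to the power 3: (d^-6)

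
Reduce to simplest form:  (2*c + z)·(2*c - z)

4*c² - z²

(2*c)^2 - (z)^2 = 4*c² - z².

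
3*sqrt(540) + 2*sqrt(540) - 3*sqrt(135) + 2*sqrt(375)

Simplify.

31*sqrt(15)

3*sqrt(540) = 18*sqrt(15); 2*sqrt(540) = 12*sqrt(15); 3*sqrt(135) = 9*sqrt(15); 2*sqrt(375) = 10*sqrt(15)
Combine: (18 + 12 - 9 + 10)·sqrt(15) = 31*sqrt(15)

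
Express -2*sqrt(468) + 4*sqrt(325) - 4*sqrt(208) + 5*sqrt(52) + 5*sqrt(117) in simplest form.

17*sqrt(13)

2*sqrt(468) = 12*sqrt(13); 4*sqrt(325) = 20*sqrt(13); 4*sqrt(208) = 16*sqrt(13); 5*sqrt(52) = 10*sqrt(13); 5*sqrt(117) = 15*sqrt(13)
Combine: (-12 + 20 - 16 + 10 + 15)·sqrt(13) = 17*sqrt(13)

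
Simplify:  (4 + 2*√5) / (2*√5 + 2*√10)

(-5 - 2*√5 + 2*√10 + 5*√2)/5

Multiply numerator and denominator by -2*√10 + 2*√5.
Denominator becomes -20; numerator becomes -20*√2 - 8*√10 + 8*√5 + 20.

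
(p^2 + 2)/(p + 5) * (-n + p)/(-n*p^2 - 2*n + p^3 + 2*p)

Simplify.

1/(p + 5)

Factor: -n*p^2 - 2*n + p^3 + 2*p = (p^2 + 2)*(-n + p)
Cancel the common factors (p^2 + 2), (-n + p).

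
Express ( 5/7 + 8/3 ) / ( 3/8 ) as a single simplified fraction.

568/63

Numerator: 5/7 + 8/3 = 71/21
Denominator: 3/8 = 3/8
Divide: (71/21) · (8/3) = 568/63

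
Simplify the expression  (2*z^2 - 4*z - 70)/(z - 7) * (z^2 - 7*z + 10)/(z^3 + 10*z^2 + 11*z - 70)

(2*z - 10)/(z + 7)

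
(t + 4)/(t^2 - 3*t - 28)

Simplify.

1/(t - 7)

Factor: t^2 - 3*t - 28 = (t - 7)*(t + 4)
Cancel the common factor (t + 4).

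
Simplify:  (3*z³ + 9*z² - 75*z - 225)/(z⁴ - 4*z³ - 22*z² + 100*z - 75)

(3*z + 9)/(z² - 4*z + 3)

Factor: 3*z³ + 9*z² - 75*z - 225 = 3·(z + 3)·(z - 5)·(z + 5);  z⁴ - 4*z³ - 22*z² + 100*z - 75 = (z - 5)·(z - 1)·(z - 3)·(z + 5)
Cancel the common factors (z + 5), (z - 5).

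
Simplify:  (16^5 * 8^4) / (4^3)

16^5 = 2^20; 8^4 = 2^12; 4^3 = 2^6
Combine exponents: 2^26

2^26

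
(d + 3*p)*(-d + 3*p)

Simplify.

Difference of squares with P = 3*p, Q = d.

-d**2 + 9*p**2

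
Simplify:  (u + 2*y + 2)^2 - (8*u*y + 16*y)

Expand the square and combine the (8*u*y + 16*y) term.

(u - 2*y + 2)^2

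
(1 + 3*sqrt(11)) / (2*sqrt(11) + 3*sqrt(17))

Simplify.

Multiply numerator and denominator by -3*sqrt(17) + 2*sqrt(11).
Denominator becomes -109; numerator becomes -9*sqrt(187) - 3*sqrt(17) + 2*sqrt(11) + 66.

(-66 - 2*sqrt(11) + 3*sqrt(17) + 9*sqrt(187))/109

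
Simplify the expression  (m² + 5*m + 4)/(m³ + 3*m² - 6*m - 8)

1/(m - 2)

Factor: m² + 5*m + 4 = (m + 1)·(m + 4);  m³ + 3*m² - 6*m - 8 = (m - 2)·(m + 4)·(m + 1)
Cancel the common factors (m + 1), (m + 4).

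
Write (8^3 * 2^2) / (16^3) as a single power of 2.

8^3 = 2^9; 2^2 = 2^2; 16^3 = 2^12
Combine exponents: 2^(-1)

2^(-1)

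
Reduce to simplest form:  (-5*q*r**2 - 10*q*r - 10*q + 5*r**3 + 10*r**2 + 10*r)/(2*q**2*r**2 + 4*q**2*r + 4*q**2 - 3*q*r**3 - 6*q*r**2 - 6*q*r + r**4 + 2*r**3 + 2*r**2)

Factor: -5*q*r**2 - 10*q*r - 10*q + 5*r**3 + 10*r**2 + 10*r = 5*(r**2 + 2*r + 2)*(-q + r);  2*q**2*r**2 + 4*q**2*r + 4*q**2 - 3*q*r**3 - 6*q*r**2 - 6*q*r + r**4 + 2*r**3 + 2*r**2 = (-q + r)*(-2*q + r)*(r**2 + 2*r + 2)
Cancel the common factors (r**2 + 2*r + 2), (-q + r).

-5/(2*q - r)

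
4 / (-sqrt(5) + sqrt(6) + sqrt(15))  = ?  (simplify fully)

(-8*sqrt(5) - 2*sqrt(15) + 7*sqrt(6) + 15*sqrt(2))/13

Group as (sqrt(6) + sqrt(15)) - sqrt(5); multiply by (sqrt(6) + sqrt(15)) + sqrt(5), then rationalise the remaining surd.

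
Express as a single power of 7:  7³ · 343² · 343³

7^18

7³ = 7^3; 343² = 7^6; 343³ = 7^9
Combine exponents: 7^18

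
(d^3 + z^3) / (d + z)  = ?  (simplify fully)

d^2 - d*z + z^2

Factor as (a+b)(a^2-ab+b^2) with a=z, b=d.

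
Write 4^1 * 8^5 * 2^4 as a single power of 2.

2^21

4^1 = 2^2; 8^5 = 2^15; 2^4 = 2^4
Combine exponents: 2^21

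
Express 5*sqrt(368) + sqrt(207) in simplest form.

23*sqrt(23)

5*sqrt(368) = 20*sqrt(23); sqrt(207) = 3*sqrt(23)
Combine: (20 + 3)·sqrt(23) = 23*sqrt(23)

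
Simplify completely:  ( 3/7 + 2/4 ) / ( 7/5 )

65/98

Numerator: 3/7 + 2/4 = 13/14
Denominator: 7/5 = 7/5
Divide: (13/14) · (5/7) = 65/98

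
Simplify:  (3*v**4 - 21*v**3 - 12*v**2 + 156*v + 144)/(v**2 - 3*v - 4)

Factor: 3*v**4 - 21*v**3 - 12*v**2 + 156*v + 144 = 3*(v - 4)*(v + 1)*(v - 6)*(v + 2);  v**2 - 3*v - 4 = (v + 1)*(v - 4)
Cancel the common factors (v + 1), (v - 4).

3*v**2 - 12*v - 36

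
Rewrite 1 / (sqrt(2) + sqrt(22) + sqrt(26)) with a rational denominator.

Group as (sqrt(2) + sqrt(26)) + sqrt(22); multiply by (sqrt(2) + sqrt(26)) - sqrt(22), then rationalise the remaining surd.

(-2*sqrt(286) - sqrt(26) + 3*sqrt(22) + 23*sqrt(2))/86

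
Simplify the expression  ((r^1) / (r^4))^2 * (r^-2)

Inside the bracket: (r^-3)
Raise to the power 2: (r^-6)
Multiply by (r^-2): add exponents.

r^(-8)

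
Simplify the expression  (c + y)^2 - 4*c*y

Expand the square and combine the 4*c*y term.

(c - y)^2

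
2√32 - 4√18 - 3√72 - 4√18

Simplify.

2√32 = 8*√2; 4√18 = 12*√2; 3√72 = 18*√2; 4√18 = 12*√2
Combine: (8 - 12 - 18 - 12)·√2 = -34*√2

-34*√2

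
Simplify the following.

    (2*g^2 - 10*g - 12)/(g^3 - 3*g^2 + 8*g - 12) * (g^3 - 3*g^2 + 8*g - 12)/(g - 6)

Factor: 2*g^2 - 10*g - 12 = 2*(g + 1)*(g - 6);  g^3 - 3*g^2 + 8*g - 12 = (g - 2)*(g^2 - g + 6);  g^3 - 3*g^2 + 8*g - 12 = (g - 2)*(g^2 - g + 6)
Cancel the common factors (g^2 - g + 6), (g - 2), (g - 6).

2*g + 2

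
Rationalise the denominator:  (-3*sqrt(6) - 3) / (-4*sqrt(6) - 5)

Multiply numerator and denominator by -5 + 4*sqrt(6).
Denominator becomes -71; numerator becomes -57 + 3*sqrt(6).

(-3*sqrt(6) + 57)/71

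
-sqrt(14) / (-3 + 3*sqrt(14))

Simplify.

(-14 - sqrt(14))/39

Multiply numerator and denominator by -3*sqrt(14) - 3.
Denominator becomes -117; numerator becomes 3*sqrt(14) + 42.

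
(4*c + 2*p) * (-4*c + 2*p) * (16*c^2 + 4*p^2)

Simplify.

((2*p)+(4*c))((2*p)-(4*c)) = -16*c^2 + 4*p^2; continue pairing.

-256*c^4 + 16*p^4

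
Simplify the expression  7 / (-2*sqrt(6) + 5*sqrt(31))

(14*sqrt(6) + 35*sqrt(31))/751

Multiply numerator and denominator by 2*sqrt(6) + 5*sqrt(31).
Denominator becomes 751; numerator becomes 14*sqrt(6) + 35*sqrt(31).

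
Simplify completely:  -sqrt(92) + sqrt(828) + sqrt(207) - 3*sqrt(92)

sqrt(23)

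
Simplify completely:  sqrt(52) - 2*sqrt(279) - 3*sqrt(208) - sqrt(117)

-13*sqrt(13) - 6*sqrt(31)

sqrt(52) = 2*sqrt(13); 2*sqrt(279) = 6*sqrt(31); 3*sqrt(208) = 12*sqrt(13); sqrt(117) = 3*sqrt(13)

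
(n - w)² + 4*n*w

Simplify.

(n + w)²

Expanding gives n² + 2*n*w + w², a perfect square.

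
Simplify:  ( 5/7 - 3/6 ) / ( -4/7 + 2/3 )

9/4

Numerator: 5/7 - 3/6 = 3/14
Denominator: -4/7 + 2/3 = 2/21
Divide: (3/14) · (21/2) = 9/4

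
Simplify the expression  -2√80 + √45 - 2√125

2√80 = 8*√5; √45 = 3*√5; 2√125 = 10*√5
Combine: (-8 + 3 - 10)·√5 = -15*√5

-15*√5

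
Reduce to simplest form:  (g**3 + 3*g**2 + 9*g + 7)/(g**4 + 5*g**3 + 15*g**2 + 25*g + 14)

1/(g + 2)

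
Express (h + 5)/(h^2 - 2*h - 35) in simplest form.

Factor: h^2 - 2*h - 35 = (h + 5)*(h - 7)
Cancel the common factor (h + 5).

1/(h - 7)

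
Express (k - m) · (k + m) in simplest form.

k² - m²

Pair the conjugate factors: (k+m)(k-m) = k² - m².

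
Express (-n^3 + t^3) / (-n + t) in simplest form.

Factor as (a-b)(a^2+ab+b^2) with a=t, b=n.

n^2 + n*t + t^2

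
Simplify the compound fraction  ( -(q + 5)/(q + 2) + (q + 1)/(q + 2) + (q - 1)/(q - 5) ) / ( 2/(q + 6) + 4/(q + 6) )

Numerator: -(q + 5)/(q + 2) + (q + 1)/(q + 2) + (q - 1)/(q - 5) = (q**2 - 3*q + 18)/(q**2 - 3*q - 10)
Denominator: 2/(q + 6) + 4/(q + 6) = 6/(q + 6)
Divide: ((q**2 - 3*q + 18)/(q**2 - 3*q - 10)) · (q/6 + 1) = (q**3 + 3*q**2 + 108)/(6*q**2 - 18*q - 60)

(q**3 + 3*q**2 + 108)/(6*q**2 - 18*q - 60)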